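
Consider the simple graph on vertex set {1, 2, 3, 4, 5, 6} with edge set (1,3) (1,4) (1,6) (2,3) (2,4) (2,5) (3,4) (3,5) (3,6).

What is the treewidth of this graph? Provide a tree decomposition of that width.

Each bag holds 3 vertices, so the decomposition has width 2, which upper-bounds the treewidth. Conversely, {1, 3, 4} is a clique of size 3, and the vertices of any clique must share a bag in every tree decomposition; so some bag has ≥ 3 vertices and tw(G) ≥ 2. Combining the bounds, tw(G) = 2.

Treewidth 2.
Bags: B1 = {2, 3, 4}  B2 = {2, 3, 5}  B3 = {1, 3, 4}  B4 = {1, 3, 6}
Tree: B1–B2, B1–B3, B3–B4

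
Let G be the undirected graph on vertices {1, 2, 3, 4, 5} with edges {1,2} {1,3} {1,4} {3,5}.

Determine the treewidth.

1

A width-1 tree decomposition is:
Bags: B1 = {1, 3}  B2 = {3, 5}  B3 = {1, 2}  B4 = {1, 4}
Tree: B1–B2, B1–B3, B1–B4
The largest bag has 2 vertices, giving width 1; this decomposition certifies tw(G) ≤ 1. Any graph with an edge has treewidth ≥ 1, and G has the edge 1–3. The upper and lower bounds meet at 1, so that is the treewidth.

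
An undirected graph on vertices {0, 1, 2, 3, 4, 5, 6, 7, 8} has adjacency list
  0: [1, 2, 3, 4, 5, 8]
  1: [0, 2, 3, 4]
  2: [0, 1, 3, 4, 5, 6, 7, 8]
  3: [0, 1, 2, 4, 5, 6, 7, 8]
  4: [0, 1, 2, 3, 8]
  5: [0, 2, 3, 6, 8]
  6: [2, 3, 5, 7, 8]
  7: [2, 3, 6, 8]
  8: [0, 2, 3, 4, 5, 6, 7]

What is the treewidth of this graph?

4

A width-4 tree decomposition is:
Bags: B1 = {2, 3, 5, 6, 8}  B2 = {0, 2, 3, 5, 8}  B3 = {2, 3, 6, 7, 8}  B4 = {0, 2, 3, 4, 8}  B5 = {0, 1, 2, 3, 4}
Tree: B1–B2, B1–B3, B2–B4, B4–B5
Each bag holds 5 vertices, so the decomposition has width 4, which upper-bounds the treewidth. Conversely, {0, 2, 3, 4, 8} is a clique of size 5, and the vertices of any clique must share a bag in every tree decomposition; so some bag has ≥ 5 vertices and tw(G) ≥ 4. The upper and lower bounds meet at 4, so that is the treewidth.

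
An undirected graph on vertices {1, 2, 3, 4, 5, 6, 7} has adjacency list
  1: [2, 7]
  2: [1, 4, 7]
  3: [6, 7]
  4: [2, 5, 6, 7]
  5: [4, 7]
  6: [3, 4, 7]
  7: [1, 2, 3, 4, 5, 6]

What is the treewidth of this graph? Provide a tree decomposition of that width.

Treewidth 2.
One such decomposition:
Bags: B1 = {2, 4, 7}  B2 = {4, 6, 7}  B3 = {4, 5, 7}  B4 = {3, 6, 7}  B5 = {1, 2, 7}
Tree: B1–B2, B2–B3, B2–B4, B1–B5

Every bag has size at most 3, so the width is 3 − 1 = 2 and tw(G) ≤ 2. On the other hand G contains the 3-clique {1, 2, 7}. A clique must lie in a single bag of any decomposition, so no decomposition can have width below 2. Hence tw(G) = 2 exactly.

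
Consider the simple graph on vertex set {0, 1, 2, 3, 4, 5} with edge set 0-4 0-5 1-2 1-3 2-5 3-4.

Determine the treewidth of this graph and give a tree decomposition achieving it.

Treewidth 2.
Bags: B1 = {1, 2, 5}  B2 = {0, 1, 5}  B3 = {0, 1, 4}  B4 = {1, 3, 4}
Tree: B1–B2, B2–B3, B3–B4

The largest bag has 3 vertices, giving width 2; this decomposition certifies tw(G) ≤ 2. Since 1–2–5–0–4–3–1 is a cycle in G, G is not acyclic. Forests are exactly the graphs of treewidth ≤ 1, so tw(G) ≥ 2. The upper and lower bounds meet at 2, so that is the treewidth.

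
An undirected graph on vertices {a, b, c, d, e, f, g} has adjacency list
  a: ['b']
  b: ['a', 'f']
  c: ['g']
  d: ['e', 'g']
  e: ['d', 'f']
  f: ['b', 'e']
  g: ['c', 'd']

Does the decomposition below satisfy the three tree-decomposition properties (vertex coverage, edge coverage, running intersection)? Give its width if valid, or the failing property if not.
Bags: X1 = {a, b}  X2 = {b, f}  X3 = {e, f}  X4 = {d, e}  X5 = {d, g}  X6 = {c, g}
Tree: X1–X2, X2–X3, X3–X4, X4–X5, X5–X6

Yes; width 1.

Every vertex of G appears in some bag (union = {a, b, c, d, e, f, g}); every edge is covered by a bag; and for each vertex v the set of bags containing v is connected in the bag tree. The decomposition is therefore valid. The largest bag has 2 vertices, so the width is 1.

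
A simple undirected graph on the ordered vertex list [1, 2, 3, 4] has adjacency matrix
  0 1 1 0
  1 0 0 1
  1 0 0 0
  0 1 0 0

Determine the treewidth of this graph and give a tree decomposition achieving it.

Treewidth 1.
One optimal decomposition is:
Bags: B1 = {1, 3}  B2 = {1, 2}  B3 = {2, 4}
Tree: B1–B2, B2–B3

Every bag has size at most 2, so the width is 2 − 1 = 1 and tw(G) ≤ 1. Any graph with an edge has treewidth ≥ 1, and G has the edge 3–1. Therefore the treewidth is 1.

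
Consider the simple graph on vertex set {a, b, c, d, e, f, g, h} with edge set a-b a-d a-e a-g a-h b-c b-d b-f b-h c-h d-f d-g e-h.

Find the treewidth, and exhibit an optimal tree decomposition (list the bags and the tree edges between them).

Treewidth 2.
Bags: B1 = {a, b, h}  B2 = {a, e, h}  B3 = {b, c, h}  B4 = {a, b, d}  B5 = {a, d, g}  B6 = {b, d, f}
Tree: B1–B2, B1–B3, B1–B4, B4–B5, B4–B6

The largest bag has 3 vertices, giving width 2; this decomposition certifies tw(G) ≤ 2. On the other hand G contains the 3-clique {a, d, g}. A clique must lie in a single bag of any decomposition, so no decomposition can have width below 2. Therefore the treewidth is 2.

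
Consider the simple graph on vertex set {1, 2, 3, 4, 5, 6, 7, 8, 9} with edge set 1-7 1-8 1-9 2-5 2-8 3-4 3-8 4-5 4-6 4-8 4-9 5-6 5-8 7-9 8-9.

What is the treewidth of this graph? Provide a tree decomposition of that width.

Treewidth 2.
One optimal decomposition is:
Bags: B1 = {4, 5, 6}  B2 = {4, 5, 8}  B3 = {4, 8, 9}  B4 = {3, 4, 8}  B5 = {1, 8, 9}  B6 = {1, 7, 9}  B7 = {2, 5, 8}
Tree: B1–B2, B2–B3, B2–B4, B3–B5, B5–B6, B2–B7

Each bag holds 3 vertices, so the decomposition has width 2, which upper-bounds the treewidth. On the other hand G contains the 3-clique {1, 8, 9}. A clique must lie in a single bag of any decomposition, so no decomposition can have width below 2. The upper and lower bounds meet at 2, so that is the treewidth.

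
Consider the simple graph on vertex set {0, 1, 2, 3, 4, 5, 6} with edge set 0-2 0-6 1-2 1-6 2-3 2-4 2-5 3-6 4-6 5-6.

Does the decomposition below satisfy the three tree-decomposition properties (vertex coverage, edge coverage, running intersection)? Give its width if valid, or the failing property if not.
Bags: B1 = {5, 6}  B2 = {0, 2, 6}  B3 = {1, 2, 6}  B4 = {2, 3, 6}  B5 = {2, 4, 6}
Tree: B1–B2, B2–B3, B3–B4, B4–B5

No — edge (2,5) lies in no bag.

A tree decomposition must satisfy three properties: every vertex lies in some bag; for every edge, both endpoints lie together in some bag; and for every vertex, the bags containing it form a connected subtree. Here edge (2,5) lies in no bag, so the decomposition is invalid.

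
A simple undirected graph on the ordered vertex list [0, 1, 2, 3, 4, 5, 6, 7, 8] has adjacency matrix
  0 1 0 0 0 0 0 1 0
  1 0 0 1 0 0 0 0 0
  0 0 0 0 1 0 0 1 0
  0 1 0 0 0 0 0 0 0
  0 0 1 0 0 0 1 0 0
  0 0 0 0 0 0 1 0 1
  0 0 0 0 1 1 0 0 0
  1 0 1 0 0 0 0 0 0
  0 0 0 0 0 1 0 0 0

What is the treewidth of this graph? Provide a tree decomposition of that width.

Every bag has size at most 2, so the width is 2 − 1 = 1 and tw(G) ≤ 1. Since G has at least one edge (e.g. 8–5), it is not an edgeless graph, so tw(G) ≥ 1. Combining the bounds, tw(G) = 1.

Treewidth 1.
One such decomposition:
Bags: B1 = {5, 8}  B2 = {5, 6}  B3 = {4, 6}  B4 = {2, 4}  B5 = {2, 7}  B6 = {0, 7}  B7 = {0, 1}  B8 = {1, 3}
Tree: B1–B2, B2–B3, B3–B4, B4–B5, B5–B6, B6–B7, B7–B8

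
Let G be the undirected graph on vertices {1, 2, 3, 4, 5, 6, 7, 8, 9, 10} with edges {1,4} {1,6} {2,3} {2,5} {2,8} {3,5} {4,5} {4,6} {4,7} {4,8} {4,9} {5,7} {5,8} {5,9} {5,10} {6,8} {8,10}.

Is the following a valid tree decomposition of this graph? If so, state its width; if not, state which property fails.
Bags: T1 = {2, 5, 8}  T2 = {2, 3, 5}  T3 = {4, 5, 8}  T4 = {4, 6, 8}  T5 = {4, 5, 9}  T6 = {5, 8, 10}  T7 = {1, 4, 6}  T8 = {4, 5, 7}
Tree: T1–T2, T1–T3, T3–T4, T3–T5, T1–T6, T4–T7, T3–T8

Yes; width 2.

Every vertex of G appears in some bag (union = {1, 2, 3, 4, 5, 6, 7, 8, 9, 10}); every edge is covered by a bag; and for each vertex v the set of bags containing v is connected in the bag tree. The decomposition is therefore valid. The largest bag has 3 vertices, so the width is 2.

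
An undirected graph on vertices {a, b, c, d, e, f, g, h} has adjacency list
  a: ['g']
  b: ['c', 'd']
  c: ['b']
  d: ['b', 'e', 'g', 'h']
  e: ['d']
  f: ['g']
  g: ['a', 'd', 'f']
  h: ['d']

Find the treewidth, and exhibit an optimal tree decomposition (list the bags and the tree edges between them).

Every bag has size at most 2, so the width is 2 − 1 = 1 and tw(G) ≤ 1. G has an edge, so its treewidth is at least 1. The upper and lower bounds meet at 1, so that is the treewidth.

Treewidth 1.
One such decomposition:
Bags: B1 = {b, d}  B2 = {d, g}  B3 = {d, h}  B4 = {f, g}  B5 = {b, c}  B6 = {a, g}  B7 = {d, e}
Tree: B1–B2, B1–B3, B2–B4, B1–B5, B2–B6, B3–B7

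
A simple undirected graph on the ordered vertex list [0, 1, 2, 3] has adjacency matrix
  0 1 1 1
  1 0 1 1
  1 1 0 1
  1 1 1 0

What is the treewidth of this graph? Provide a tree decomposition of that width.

A single bag containing all 4 vertices is trivially a valid decomposition of width 3. On the other hand G contains the 4-clique {0, 1, 2, 3}. A clique must lie in a single bag of any decomposition, so no decomposition can have width below 3. Therefore the treewidth is 3.

Treewidth 3.
One optimal decomposition is:
Bags: B1 = {0, 1, 2, 3}
Tree: (single bag)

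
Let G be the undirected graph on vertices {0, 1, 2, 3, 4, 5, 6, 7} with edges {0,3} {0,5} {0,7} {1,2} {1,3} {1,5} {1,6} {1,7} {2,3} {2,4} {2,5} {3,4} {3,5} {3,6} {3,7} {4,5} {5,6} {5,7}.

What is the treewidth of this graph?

3

A width-3 tree decomposition is:
Bags: B1 = {1, 3, 5, 7}  B2 = {0, 3, 5, 7}  B3 = {1, 3, 5, 6}  B4 = {1, 2, 3, 5}  B5 = {2, 3, 4, 5}
Tree: B1–B2, B1–B3, B3–B4, B4–B5
Every bag has size at most 4, so the width is 4 − 1 = 3 and tw(G) ≤ 3. Conversely, {0, 3, 5, 7} is a clique of size 4, and the vertices of any clique must share a bag in every tree decomposition; so some bag has ≥ 4 vertices and tw(G) ≥ 3. The upper and lower bounds meet at 3, so that is the treewidth.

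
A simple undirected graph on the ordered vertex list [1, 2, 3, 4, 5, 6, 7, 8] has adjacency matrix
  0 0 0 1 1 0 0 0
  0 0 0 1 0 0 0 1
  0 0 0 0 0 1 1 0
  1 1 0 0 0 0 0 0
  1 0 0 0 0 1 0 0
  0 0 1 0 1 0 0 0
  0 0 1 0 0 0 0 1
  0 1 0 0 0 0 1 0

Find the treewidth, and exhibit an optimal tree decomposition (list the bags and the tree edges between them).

Treewidth 2.
One optimal decomposition is:
Bags: B1 = {2, 4, 8}  B2 = {4, 7, 8}  B3 = {3, 4, 7}  B4 = {3, 4, 6}  B5 = {4, 5, 6}  B6 = {1, 4, 5}
Tree: B1–B2, B2–B3, B3–B4, B4–B5, B5–B6

Each bag holds 3 vertices, so the decomposition has width 2, which upper-bounds the treewidth. Since 4–2–8–7–3–6–5–1–4 is a cycle in G, G is not acyclic. Forests are exactly the graphs of treewidth ≤ 1, so tw(G) ≥ 2. The upper and lower bounds meet at 2, so that is the treewidth.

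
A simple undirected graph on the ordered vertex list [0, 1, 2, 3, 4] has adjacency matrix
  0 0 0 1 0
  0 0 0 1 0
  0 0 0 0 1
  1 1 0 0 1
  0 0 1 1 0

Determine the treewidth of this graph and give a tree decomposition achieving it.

Treewidth 1.
Bags: B1 = {3, 4}  B2 = {0, 3}  B3 = {2, 4}  B4 = {1, 3}
Tree: B1–B2, B1–B3, B2–B4

Each bag holds 2 vertices, so the decomposition has width 1, which upper-bounds the treewidth. Since G has at least one edge (e.g. 3–4), it is not an edgeless graph, so tw(G) ≥ 1. The upper and lower bounds meet at 1, so that is the treewidth.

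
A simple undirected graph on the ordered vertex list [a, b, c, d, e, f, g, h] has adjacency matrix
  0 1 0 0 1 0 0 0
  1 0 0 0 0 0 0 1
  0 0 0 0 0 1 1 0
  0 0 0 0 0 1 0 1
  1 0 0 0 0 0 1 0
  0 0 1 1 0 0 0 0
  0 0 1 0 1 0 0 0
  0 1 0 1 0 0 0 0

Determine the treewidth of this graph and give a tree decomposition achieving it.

Treewidth 2.
Bags: B1 = {c, e, g}  B2 = {c, e, f}  B3 = {d, e, f}  B4 = {d, e, h}  B5 = {b, e, h}  B6 = {a, b, e}
Tree: B1–B2, B2–B3, B3–B4, B4–B5, B5–B6

Every bag has size at most 3, so the width is 3 − 1 = 2 and tw(G) ≤ 2. Since e–g–c–f–d–h–b–a–e is a cycle in G, G is not acyclic. Forests are exactly the graphs of treewidth ≤ 1, so tw(G) ≥ 2. Hence tw(G) = 2 exactly.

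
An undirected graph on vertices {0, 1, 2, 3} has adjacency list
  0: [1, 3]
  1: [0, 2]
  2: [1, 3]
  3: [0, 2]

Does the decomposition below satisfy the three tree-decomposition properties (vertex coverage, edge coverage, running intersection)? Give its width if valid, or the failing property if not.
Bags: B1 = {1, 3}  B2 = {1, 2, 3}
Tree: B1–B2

A tree decomposition must satisfy three properties: every vertex lies in some bag; for every edge, both endpoints lie together in some bag; and for every vertex, the bags containing it form a connected subtree. Here vertex 0 appears in no bag, so the decomposition is invalid.

No — vertex 0 appears in no bag.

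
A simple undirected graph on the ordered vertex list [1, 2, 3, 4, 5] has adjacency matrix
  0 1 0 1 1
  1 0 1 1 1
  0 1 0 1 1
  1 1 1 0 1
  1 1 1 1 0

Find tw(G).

A width-3 tree decomposition is:
Bags: B1 = {2, 3, 4, 5}  B2 = {1, 2, 4, 5}
Tree: B1–B2
The largest bag has 4 vertices, giving width 3; this decomposition certifies tw(G) ≤ 3. On the other hand G contains the 4-clique {1, 2, 4, 5}. A clique must lie in a single bag of any decomposition, so no decomposition can have width below 3. Therefore the treewidth is 3.

3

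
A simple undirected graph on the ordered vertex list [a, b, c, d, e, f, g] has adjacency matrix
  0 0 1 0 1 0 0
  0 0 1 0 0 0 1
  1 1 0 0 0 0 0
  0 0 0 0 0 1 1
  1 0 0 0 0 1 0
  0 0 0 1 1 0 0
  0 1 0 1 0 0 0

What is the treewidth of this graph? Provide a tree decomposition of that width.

Treewidth 2.
One optimal decomposition is:
Bags: B1 = {d, e, f}  B2 = {d, e, g}  B3 = {b, e, g}  B4 = {b, c, e}  B5 = {a, c, e}
Tree: B1–B2, B2–B3, B3–B4, B4–B5

Every bag has size at most 3, so the width is 3 − 1 = 2 and tw(G) ≤ 2. Since e–f–d–g–b–c–a–e is a cycle in G, G is not acyclic. Forests are exactly the graphs of treewidth ≤ 1, so tw(G) ≥ 2. The upper and lower bounds meet at 2, so that is the treewidth.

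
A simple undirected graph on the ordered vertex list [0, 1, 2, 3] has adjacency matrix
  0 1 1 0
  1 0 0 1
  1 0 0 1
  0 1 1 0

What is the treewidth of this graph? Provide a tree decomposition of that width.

The largest bag has 3 vertices, giving width 2; this decomposition certifies tw(G) ≤ 2. The edges 2–0–1–3–2 form a cycle, so G is not a tree and its treewidth is at least 2. Combining the bounds, tw(G) = 2.

Treewidth 2.
One such decomposition:
Bags: B1 = {0, 1, 2}  B2 = {1, 2, 3}
Tree: B1–B2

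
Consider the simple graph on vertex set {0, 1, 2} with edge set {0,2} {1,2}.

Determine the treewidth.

A width-1 tree decomposition is:
Bags: B1 = {0, 2}  B2 = {1, 2}
Tree: B1–B2
The largest bag has 2 vertices, giving width 1; this decomposition certifies tw(G) ≤ 1. G has an edge, so its treewidth is at least 1. Therefore the treewidth is 1.

1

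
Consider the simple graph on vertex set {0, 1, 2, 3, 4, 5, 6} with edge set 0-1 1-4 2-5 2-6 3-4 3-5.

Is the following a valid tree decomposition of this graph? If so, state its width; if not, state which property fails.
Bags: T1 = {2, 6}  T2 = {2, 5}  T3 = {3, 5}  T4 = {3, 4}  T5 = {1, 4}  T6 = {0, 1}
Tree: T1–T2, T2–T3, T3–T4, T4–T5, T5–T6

Vertex coverage: the bags together contain {0, 1, 2, 3, 4, 5, 6}, the full vertex set. Edge coverage: each edge of G has both endpoints in at least one bag. Running intersection: for every vertex, the bags containing it form a connected subtree. All three properties hold, so this is a valid tree decomposition of width max|bag| − 1 = 1, and hence tw(G) ≤ 1.

Yes; width 1.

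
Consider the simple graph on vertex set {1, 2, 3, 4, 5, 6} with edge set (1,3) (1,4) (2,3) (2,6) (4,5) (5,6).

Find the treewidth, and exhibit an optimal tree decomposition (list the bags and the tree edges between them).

Treewidth 2.
One optimal decomposition is:
Bags: B1 = {4, 5, 6}  B2 = {1, 4, 6}  B3 = {1, 3, 6}  B4 = {2, 3, 6}
Tree: B1–B2, B2–B3, B3–B4

Every bag has size at most 3, so the width is 3 − 1 = 2 and tw(G) ≤ 2. The edges 6–5–4–1–3–2–6 form a cycle, so G is not a tree and its treewidth is at least 2. Hence tw(G) = 2 exactly.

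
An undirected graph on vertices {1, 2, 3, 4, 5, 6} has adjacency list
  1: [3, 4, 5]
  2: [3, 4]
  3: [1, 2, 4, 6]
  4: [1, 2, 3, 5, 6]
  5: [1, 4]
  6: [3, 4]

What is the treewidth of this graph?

2

A width-2 tree decomposition is:
Bags: B1 = {1, 4, 5}  B2 = {1, 3, 4}  B3 = {2, 3, 4}  B4 = {3, 4, 6}
Tree: B1–B2, B2–B3, B2–B4
The largest bag has 3 vertices, giving width 2; this decomposition certifies tw(G) ≤ 2. Conversely, {1, 3, 4} is a clique of size 3, and the vertices of any clique must share a bag in every tree decomposition; so some bag has ≥ 3 vertices and tw(G) ≥ 2. Hence tw(G) = 2 exactly.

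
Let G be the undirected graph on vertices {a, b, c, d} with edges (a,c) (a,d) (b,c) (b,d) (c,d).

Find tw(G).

A width-2 tree decomposition is:
Bags: B1 = {b, c, d}  B2 = {a, c, d}
Tree: B1–B2
Every bag has size at most 3, so the width is 3 − 1 = 2 and tw(G) ≤ 2. On the other hand G contains the 3-clique {a, c, d}. A clique must lie in a single bag of any decomposition, so no decomposition can have width below 2. The upper and lower bounds meet at 2, so that is the treewidth.

2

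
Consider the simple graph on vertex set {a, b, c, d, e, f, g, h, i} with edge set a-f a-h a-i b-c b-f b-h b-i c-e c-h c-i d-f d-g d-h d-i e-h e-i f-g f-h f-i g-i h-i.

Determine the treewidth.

3

A width-3 tree decomposition is:
Bags: B1 = {b, f, h, i}  B2 = {d, f, h, i}  B3 = {a, f, h, i}  B4 = {d, f, g, i}  B5 = {b, c, h, i}  B6 = {c, e, h, i}
Tree: B1–B2, B1–B3, B2–B4, B1–B5, B5–B6
Each bag holds 4 vertices, so the decomposition has width 3, which upper-bounds the treewidth. On the other hand G contains the 4-clique {d, f, g, i}. A clique must lie in a single bag of any decomposition, so no decomposition can have width below 3. Hence tw(G) = 3 exactly.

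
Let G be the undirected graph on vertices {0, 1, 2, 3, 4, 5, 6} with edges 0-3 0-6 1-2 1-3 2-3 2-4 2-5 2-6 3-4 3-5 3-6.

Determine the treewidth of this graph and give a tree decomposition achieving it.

Every bag has size at most 3, so the width is 3 − 1 = 2 and tw(G) ≤ 2. On the other hand G contains the 3-clique {0, 3, 6}. A clique must lie in a single bag of any decomposition, so no decomposition can have width below 2. Combining the bounds, tw(G) = 2.

Treewidth 2.
Bags: B1 = {2, 3, 4}  B2 = {2, 3, 6}  B3 = {2, 3, 5}  B4 = {1, 2, 3}  B5 = {0, 3, 6}
Tree: B1–B2, B1–B3, B3–B4, B2–B5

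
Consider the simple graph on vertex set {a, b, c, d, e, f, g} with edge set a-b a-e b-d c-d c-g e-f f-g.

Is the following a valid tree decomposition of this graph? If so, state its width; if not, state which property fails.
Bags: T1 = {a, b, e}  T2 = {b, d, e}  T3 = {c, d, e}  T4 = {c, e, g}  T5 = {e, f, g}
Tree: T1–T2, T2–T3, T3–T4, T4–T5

Checking the three conditions: (i) the bags cover all of {a, b, c, d, e, f, g}; (ii) for each edge, some bag contains both endpoints; (iii) the bags containing any fixed vertex form a subtree. All hold, so the decomposition is valid with width 3 − 1 = 2.

Yes; width 2.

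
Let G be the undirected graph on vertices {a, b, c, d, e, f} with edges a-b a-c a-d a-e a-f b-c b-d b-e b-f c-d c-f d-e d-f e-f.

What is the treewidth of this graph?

A width-4 tree decomposition is:
Bags: B1 = {a, b, d, e, f}  B2 = {a, b, c, d, f}
Tree: B1–B2
Every bag has size at most 5, so the width is 5 − 1 = 4 and tw(G) ≤ 4. For the lower bound, the 5 vertices {a, b, d, e, f} are pairwise adjacent, and any tree decomposition puts a clique entirely inside one bag — forcing width ≥ 4. Therefore the treewidth is 4.

4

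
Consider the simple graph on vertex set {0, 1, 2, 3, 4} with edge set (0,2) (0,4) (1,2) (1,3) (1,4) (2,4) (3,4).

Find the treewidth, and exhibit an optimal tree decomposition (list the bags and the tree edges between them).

Treewidth 2.
Bags: B1 = {0, 2, 4}  B2 = {1, 2, 4}  B3 = {1, 3, 4}
Tree: B1–B2, B2–B3

Every bag has size at most 3, so the width is 3 − 1 = 2 and tw(G) ≤ 2. Conversely, {0, 2, 4} is a clique of size 3, and the vertices of any clique must share a bag in every tree decomposition; so some bag has ≥ 3 vertices and tw(G) ≥ 2. Therefore the treewidth is 2.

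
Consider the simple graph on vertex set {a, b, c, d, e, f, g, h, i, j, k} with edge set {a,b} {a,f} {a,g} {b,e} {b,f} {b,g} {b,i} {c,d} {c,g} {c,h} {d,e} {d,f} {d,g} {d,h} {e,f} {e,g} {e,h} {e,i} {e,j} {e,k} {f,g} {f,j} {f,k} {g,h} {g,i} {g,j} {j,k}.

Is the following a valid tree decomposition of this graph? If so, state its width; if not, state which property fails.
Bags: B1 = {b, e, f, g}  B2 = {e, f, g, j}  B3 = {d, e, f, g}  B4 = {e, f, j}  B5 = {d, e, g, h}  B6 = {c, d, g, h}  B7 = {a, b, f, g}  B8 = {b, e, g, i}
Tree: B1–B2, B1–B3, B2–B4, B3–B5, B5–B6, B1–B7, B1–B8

No — vertex k appears in no bag.

A tree decomposition must satisfy three properties: every vertex lies in some bag; for every edge, both endpoints lie together in some bag; and for every vertex, the bags containing it form a connected subtree. Here vertex k appears in no bag, so the decomposition is invalid.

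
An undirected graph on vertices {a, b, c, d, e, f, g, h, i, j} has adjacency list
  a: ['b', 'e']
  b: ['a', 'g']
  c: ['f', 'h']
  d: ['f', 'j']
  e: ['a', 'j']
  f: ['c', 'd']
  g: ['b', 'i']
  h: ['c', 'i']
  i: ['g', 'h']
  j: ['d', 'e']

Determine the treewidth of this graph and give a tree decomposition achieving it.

The largest bag has 3 vertices, giving width 2; this decomposition certifies tw(G) ≤ 2. Since d–j–e–a–b–g–i–h–c–f–d is a cycle in G, G is not acyclic. Forests are exactly the graphs of treewidth ≤ 1, so tw(G) ≥ 2. Therefore the treewidth is 2.

Treewidth 2.
One optimal decomposition is:
Bags: B1 = {d, e, j}  B2 = {a, d, e}  B3 = {a, b, d}  B4 = {b, d, g}  B5 = {d, g, i}  B6 = {d, h, i}  B7 = {c, d, h}  B8 = {c, d, f}
Tree: B1–B2, B2–B3, B3–B4, B4–B5, B5–B6, B6–B7, B7–B8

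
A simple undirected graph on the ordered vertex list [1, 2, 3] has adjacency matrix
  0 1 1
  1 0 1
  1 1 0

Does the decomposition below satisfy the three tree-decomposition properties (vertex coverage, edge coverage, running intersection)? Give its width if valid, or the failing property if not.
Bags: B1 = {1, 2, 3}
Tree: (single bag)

Yes; width 2.

Checking the three conditions: (i) the bags cover all of {1, 2, 3}; (ii) for each edge, some bag contains both endpoints; (iii) the bags containing any fixed vertex form a subtree. All hold, so the decomposition is valid with width 3 − 1 = 2.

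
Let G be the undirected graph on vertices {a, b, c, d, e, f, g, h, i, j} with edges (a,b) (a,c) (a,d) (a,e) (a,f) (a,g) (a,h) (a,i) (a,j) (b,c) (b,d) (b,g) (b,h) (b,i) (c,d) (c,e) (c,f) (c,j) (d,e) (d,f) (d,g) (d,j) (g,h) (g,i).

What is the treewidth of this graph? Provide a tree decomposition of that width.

The largest bag has 4 vertices, giving width 3; this decomposition certifies tw(G) ≤ 3. For the lower bound, the 4 vertices {a, b, d, g} are pairwise adjacent, and any tree decomposition puts a clique entirely inside one bag — forcing width ≥ 3. Combining the bounds, tw(G) = 3.

Treewidth 3.
One optimal decomposition is:
Bags: B1 = {a, b, c, d}  B2 = {a, b, d, g}  B3 = {a, b, g, i}  B4 = {a, c, d, e}  B5 = {a, c, d, j}  B6 = {a, c, d, f}  B7 = {a, b, g, h}
Tree: B1–B2, B2–B3, B1–B4, B4–B5, B1–B6, B3–B7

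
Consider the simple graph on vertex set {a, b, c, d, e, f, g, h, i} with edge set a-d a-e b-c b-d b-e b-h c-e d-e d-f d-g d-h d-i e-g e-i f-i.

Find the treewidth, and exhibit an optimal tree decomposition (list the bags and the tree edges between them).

Every bag has size at most 3, so the width is 3 − 1 = 2 and tw(G) ≤ 2. Conversely, {d, e, g} is a clique of size 3, and the vertices of any clique must share a bag in every tree decomposition; so some bag has ≥ 3 vertices and tw(G) ≥ 2. The upper and lower bounds meet at 2, so that is the treewidth.

Treewidth 2.
One optimal decomposition is:
Bags: B1 = {b, d, e}  B2 = {d, e, i}  B3 = {a, d, e}  B4 = {b, c, e}  B5 = {d, e, g}  B6 = {b, d, h}  B7 = {d, f, i}
Tree: B1–B2, B1–B3, B1–B4, B2–B5, B1–B6, B2–B7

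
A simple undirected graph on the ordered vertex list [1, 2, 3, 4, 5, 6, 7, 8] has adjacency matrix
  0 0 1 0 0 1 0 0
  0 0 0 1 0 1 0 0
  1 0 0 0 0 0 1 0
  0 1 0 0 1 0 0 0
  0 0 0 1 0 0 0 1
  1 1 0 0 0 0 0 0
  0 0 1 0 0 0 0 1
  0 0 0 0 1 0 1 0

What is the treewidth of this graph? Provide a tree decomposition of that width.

Treewidth 2.
One optimal decomposition is:
Bags: B1 = {3, 7, 8}  B2 = {1, 3, 8}  B3 = {1, 6, 8}  B4 = {2, 6, 8}  B5 = {2, 4, 8}  B6 = {4, 5, 8}
Tree: B1–B2, B2–B3, B3–B4, B4–B5, B5–B6

The largest bag has 3 vertices, giving width 2; this decomposition certifies tw(G) ≤ 2. The edges 8–7–3–1–6–2–4–5–8 form a cycle, so G is not a tree and its treewidth is at least 2. Hence tw(G) = 2 exactly.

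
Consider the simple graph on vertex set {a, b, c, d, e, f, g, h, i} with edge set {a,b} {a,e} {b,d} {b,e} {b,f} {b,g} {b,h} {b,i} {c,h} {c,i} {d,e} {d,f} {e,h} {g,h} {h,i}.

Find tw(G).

A width-2 tree decomposition is:
Bags: B1 = {b, d, e}  B2 = {a, b, e}  B3 = {b, d, f}  B4 = {b, e, h}  B5 = {b, g, h}  B6 = {b, h, i}  B7 = {c, h, i}
Tree: B1–B2, B1–B3, B1–B4, B4–B5, B5–B6, B6–B7
The largest bag has 3 vertices, giving width 2; this decomposition certifies tw(G) ≤ 2. Conversely, {c, h, i} is a clique of size 3, and the vertices of any clique must share a bag in every tree decomposition; so some bag has ≥ 3 vertices and tw(G) ≥ 2. Combining the bounds, tw(G) = 2.

2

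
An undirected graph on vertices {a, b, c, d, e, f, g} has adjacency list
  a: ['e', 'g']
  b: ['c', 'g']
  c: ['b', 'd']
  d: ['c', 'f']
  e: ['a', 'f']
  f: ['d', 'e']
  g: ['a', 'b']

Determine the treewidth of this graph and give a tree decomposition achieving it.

Each bag holds 3 vertices, so the decomposition has width 2, which upper-bounds the treewidth. For the lower bound, G contains the cycle e–a–g–b–c–d–f–e, so G is not a forest; only forests have treewidth ≤ 1, hence tw(G) ≥ 2. Combining the bounds, tw(G) = 2.

Treewidth 2.
One such decomposition:
Bags: B1 = {a, e, g}  B2 = {b, e, g}  B3 = {b, c, e}  B4 = {c, d, e}  B5 = {d, e, f}
Tree: B1–B2, B2–B3, B3–B4, B4–B5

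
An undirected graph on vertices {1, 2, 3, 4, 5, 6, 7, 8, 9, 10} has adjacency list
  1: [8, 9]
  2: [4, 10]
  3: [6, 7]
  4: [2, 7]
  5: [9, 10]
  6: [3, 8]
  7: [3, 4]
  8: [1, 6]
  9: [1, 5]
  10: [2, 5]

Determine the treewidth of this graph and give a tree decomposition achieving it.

Treewidth 2.
One such decomposition:
Bags: B1 = {2, 4, 7}  B2 = {2, 3, 7}  B3 = {2, 3, 6}  B4 = {2, 6, 8}  B5 = {1, 2, 8}  B6 = {1, 2, 9}  B7 = {2, 5, 9}  B8 = {2, 5, 10}
Tree: B1–B2, B2–B3, B3–B4, B4–B5, B5–B6, B6–B7, B7–B8

Each bag holds 3 vertices, so the decomposition has width 2, which upper-bounds the treewidth. The edges 2–4–7–3–6–8–1–9–5–10–2 form a cycle, so G is not a tree and its treewidth is at least 2. The upper and lower bounds meet at 2, so that is the treewidth.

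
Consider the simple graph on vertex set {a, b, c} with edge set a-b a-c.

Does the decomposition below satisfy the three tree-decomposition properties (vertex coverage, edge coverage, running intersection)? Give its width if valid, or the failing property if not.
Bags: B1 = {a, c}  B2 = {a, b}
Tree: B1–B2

Yes; width 1.

Checking the three conditions: (i) the bags cover all of {a, b, c}; (ii) for each edge, some bag contains both endpoints; (iii) the bags containing any fixed vertex form a subtree. All hold, so the decomposition is valid with width 2 − 1 = 1.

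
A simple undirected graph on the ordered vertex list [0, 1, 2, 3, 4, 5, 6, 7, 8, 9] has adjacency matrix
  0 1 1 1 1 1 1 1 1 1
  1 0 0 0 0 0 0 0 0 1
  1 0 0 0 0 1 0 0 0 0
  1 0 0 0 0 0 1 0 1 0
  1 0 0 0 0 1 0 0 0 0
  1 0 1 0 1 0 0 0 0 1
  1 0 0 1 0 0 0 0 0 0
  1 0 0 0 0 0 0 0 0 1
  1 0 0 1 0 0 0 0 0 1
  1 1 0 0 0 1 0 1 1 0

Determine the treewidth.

A width-2 tree decomposition is:
Bags: B1 = {0, 8, 9}  B2 = {0, 5, 9}  B3 = {0, 4, 5}  B4 = {0, 3, 8}  B5 = {0, 3, 6}  B6 = {0, 7, 9}  B7 = {0, 1, 9}  B8 = {0, 2, 5}
Tree: B1–B2, B2–B3, B1–B4, B4–B5, B2–B6, B1–B7, B2–B8
Every bag has size at most 3, so the width is 3 − 1 = 2 and tw(G) ≤ 2. On the other hand G contains the 3-clique {0, 2, 5}. A clique must lie in a single bag of any decomposition, so no decomposition can have width below 2. Therefore the treewidth is 2.

2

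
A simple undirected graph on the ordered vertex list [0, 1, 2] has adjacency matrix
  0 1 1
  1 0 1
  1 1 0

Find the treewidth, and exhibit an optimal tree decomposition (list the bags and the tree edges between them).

Treewidth 2.
One optimal decomposition is:
Bags: B1 = {0, 1, 2}
Tree: (single bag)

With just one bag of size 3, the width is 3 − 1 = 2, so tw(G) ≤ 2. Conversely, {0, 1, 2} is a clique of size 3, and the vertices of any clique must share a bag in every tree decomposition; so some bag has ≥ 3 vertices and tw(G) ≥ 2. Hence tw(G) = 2 exactly.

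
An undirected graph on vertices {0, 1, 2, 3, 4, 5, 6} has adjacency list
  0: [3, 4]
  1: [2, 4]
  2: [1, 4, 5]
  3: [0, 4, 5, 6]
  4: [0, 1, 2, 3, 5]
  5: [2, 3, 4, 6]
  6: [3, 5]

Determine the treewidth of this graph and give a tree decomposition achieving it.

Treewidth 2.
Bags: B1 = {2, 4, 5}  B2 = {3, 4, 5}  B3 = {1, 2, 4}  B4 = {3, 5, 6}  B5 = {0, 3, 4}
Tree: B1–B2, B1–B3, B2–B4, B2–B5

The largest bag has 3 vertices, giving width 2; this decomposition certifies tw(G) ≤ 2. Conversely, {0, 3, 4} is a clique of size 3, and the vertices of any clique must share a bag in every tree decomposition; so some bag has ≥ 3 vertices and tw(G) ≥ 2. Combining the bounds, tw(G) = 2.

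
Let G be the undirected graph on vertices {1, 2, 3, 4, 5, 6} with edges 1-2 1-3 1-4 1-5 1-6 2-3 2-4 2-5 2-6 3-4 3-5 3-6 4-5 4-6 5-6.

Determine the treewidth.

5

A width-5 tree decomposition is:
Bags: B1 = {1, 2, 3, 4, 5, 6}
Tree: (single bag)
With just one bag of size 6, the width is 6 − 1 = 5, so tw(G) ≤ 5. On the other hand G contains the 6-clique {1, 2, 3, 4, 5, 6}. A clique must lie in a single bag of any decomposition, so no decomposition can have width below 5. Therefore the treewidth is 5.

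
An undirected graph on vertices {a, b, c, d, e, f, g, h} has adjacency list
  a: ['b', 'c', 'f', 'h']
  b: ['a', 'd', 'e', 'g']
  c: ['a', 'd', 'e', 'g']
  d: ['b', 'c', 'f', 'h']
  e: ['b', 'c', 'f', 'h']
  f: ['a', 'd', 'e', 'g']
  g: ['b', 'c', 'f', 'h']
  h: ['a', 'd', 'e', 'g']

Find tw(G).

4

A width-4 tree decomposition is:
Bags: B1 = {b, c, d, f, h}  B2 = {b, c, f, g, h}  B3 = {b, c, e, f, h}  B4 = {a, b, c, f, h}
Tree: B1–B2, B2–B3, B3–B4
The largest bag has 5 vertices, giving width 4; this decomposition certifies tw(G) ≤ 4. For the lower bound: the 5 vertex sets {d,f}, {g,h}, {c,e}, {b}, {a} are disjoint, each induces a connected subgraph, and every pair is joined by at least one edge of G. Contracting each set to a single vertex therefore yields K_{5} as a minor, and since treewidth is minor-monotone, tw(G) ≥ tw(K_{5}) = 4. Therefore the treewidth is 4.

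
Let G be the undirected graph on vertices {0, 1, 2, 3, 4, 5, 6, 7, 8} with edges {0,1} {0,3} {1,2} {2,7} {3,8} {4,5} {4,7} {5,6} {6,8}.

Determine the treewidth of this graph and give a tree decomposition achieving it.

Each bag holds 3 vertices, so the decomposition has width 2, which upper-bounds the treewidth. For the lower bound, G contains the cycle 2–1–0–3–8–6–5–4–7–2, so G is not a forest; only forests have treewidth ≤ 1, hence tw(G) ≥ 2. Therefore the treewidth is 2.

Treewidth 2.
One optimal decomposition is:
Bags: B1 = {0, 1, 2}  B2 = {0, 2, 3}  B3 = {2, 3, 8}  B4 = {2, 6, 8}  B5 = {2, 5, 6}  B6 = {2, 4, 5}  B7 = {2, 4, 7}
Tree: B1–B2, B2–B3, B3–B4, B4–B5, B5–B6, B6–B7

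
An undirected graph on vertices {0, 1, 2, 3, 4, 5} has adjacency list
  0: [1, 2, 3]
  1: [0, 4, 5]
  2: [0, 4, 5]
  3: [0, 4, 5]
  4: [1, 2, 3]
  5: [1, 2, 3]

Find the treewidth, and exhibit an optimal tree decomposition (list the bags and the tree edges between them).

Each bag holds 4 vertices, so the decomposition has width 3, which upper-bounds the treewidth. For the lower bound: the 4 vertex sets {2,4}, {0,3}, {5}, {1} are disjoint, each induces a connected subgraph, and every pair is joined by at least one edge of G. Contracting each set to a single vertex therefore yields K_{4} as a minor, and since treewidth is minor-monotone, tw(G) ≥ tw(K_{4}) = 3. Combining the bounds, tw(G) = 3.

Treewidth 3.
Bags: B1 = {0, 2, 4, 5}  B2 = {0, 3, 4, 5}  B3 = {0, 1, 4, 5}
Tree: B1–B2, B2–B3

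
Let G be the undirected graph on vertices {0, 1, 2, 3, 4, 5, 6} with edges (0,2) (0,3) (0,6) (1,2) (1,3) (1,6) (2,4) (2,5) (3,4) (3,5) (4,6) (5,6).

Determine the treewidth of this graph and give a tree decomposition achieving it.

The largest bag has 4 vertices, giving width 3; this decomposition certifies tw(G) ≤ 3. For the lower bound: the 4 vertex sets {2,5}, {1,3}, {6}, {0} are disjoint, each induces a connected subgraph, and every pair is joined by at least one edge of G. Contracting each set to a single vertex therefore yields K_{4} as a minor, and since treewidth is minor-monotone, tw(G) ≥ tw(K_{4}) = 3. Hence tw(G) = 3 exactly.

Treewidth 3.
Bags: B1 = {2, 3, 5, 6}  B2 = {1, 2, 3, 6}  B3 = {0, 2, 3, 6}  B4 = {2, 3, 4, 6}
Tree: B1–B2, B2–B3, B3–B4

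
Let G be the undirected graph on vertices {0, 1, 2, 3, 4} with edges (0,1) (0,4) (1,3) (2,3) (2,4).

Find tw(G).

A width-2 tree decomposition is:
Bags: B1 = {0, 2, 4}  B2 = {0, 1, 2}  B3 = {1, 2, 3}
Tree: B1–B2, B2–B3
Every bag has size at most 3, so the width is 3 − 1 = 2 and tw(G) ≤ 2. Since 2–4–0–1–3–2 is a cycle in G, G is not acyclic. Forests are exactly the graphs of treewidth ≤ 1, so tw(G) ≥ 2. Hence tw(G) = 2 exactly.

2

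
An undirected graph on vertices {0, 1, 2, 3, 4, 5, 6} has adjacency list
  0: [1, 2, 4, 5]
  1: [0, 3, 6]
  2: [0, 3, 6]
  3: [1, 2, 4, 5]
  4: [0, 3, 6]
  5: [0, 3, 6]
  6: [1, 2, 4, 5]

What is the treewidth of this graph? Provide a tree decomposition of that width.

The largest bag has 4 vertices, giving width 3; this decomposition certifies tw(G) ≤ 3. For the lower bound: the 4 vertex sets {0,1}, {2,6}, {3}, {4} are disjoint, each induces a connected subgraph, and every pair is joined by at least one edge of G. Contracting each set to a single vertex therefore yields K_{4} as a minor, and since treewidth is minor-monotone, tw(G) ≥ tw(K_{4}) = 3. Hence tw(G) = 3 exactly.

Treewidth 3.
One such decomposition:
Bags: B1 = {0, 1, 3, 6}  B2 = {0, 2, 3, 6}  B3 = {0, 3, 4, 6}  B4 = {0, 3, 5, 6}
Tree: B1–B2, B2–B3, B3–B4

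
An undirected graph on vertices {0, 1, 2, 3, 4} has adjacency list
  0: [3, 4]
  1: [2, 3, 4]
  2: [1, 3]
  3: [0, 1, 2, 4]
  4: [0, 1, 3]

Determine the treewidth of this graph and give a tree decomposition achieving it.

The largest bag has 3 vertices, giving width 2; this decomposition certifies tw(G) ≤ 2. For the lower bound, the 3 vertices {0, 3, 4} are pairwise adjacent, and any tree decomposition puts a clique entirely inside one bag — forcing width ≥ 2. Combining the bounds, tw(G) = 2.

Treewidth 2.
Bags: B1 = {1, 3, 4}  B2 = {1, 2, 3}  B3 = {0, 3, 4}
Tree: B1–B2, B1–B3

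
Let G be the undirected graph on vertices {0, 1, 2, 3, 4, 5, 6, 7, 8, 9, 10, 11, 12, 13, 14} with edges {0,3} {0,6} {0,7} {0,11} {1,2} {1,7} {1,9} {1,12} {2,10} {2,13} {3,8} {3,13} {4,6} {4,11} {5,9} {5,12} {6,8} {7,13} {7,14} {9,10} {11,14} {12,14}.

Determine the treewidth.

3

A width-3 tree decomposition is:
Bags: B1 = {2, 5, 9, 10}  B2 = {1, 2, 5, 9}  B3 = {1, 2, 5, 12}  B4 = {1, 2, 12, 13}  B5 = {1, 7, 12, 13}  B6 = {7, 12, 13, 14}  B7 = {3, 7, 13, 14}  B8 = {0, 3, 7, 14}  B9 = {0, 3, 11, 14}  B10 = {0, 3, 8, 11}  B11 = {0, 6, 8, 11}  B12 = {4, 6, 8, 11}
Tree: B1–B2, B2–B3, B3–B4, B4–B5, B5–B6, B6–B7, B7–B8, B8–B9, B9–B10, B10–B11, B11–B12
Each bag holds 4 vertices, so the decomposition has width 3, which upper-bounds the treewidth. For the lower bound: the 4 vertex sets {5,9,10}, {2}, {1}, {7,12,13,14} are disjoint, each induces a connected subgraph, and every pair is joined by at least one edge of G. Contracting each set to a single vertex therefore yields K_{4} as a minor, and since treewidth is minor-monotone, tw(G) ≥ tw(K_{4}) = 3. Combining the bounds, tw(G) = 3.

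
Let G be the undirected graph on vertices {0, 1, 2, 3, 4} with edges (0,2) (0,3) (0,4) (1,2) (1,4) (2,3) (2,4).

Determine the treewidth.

2

A width-2 tree decomposition is:
Bags: B1 = {0, 2, 4}  B2 = {1, 2, 4}  B3 = {0, 2, 3}
Tree: B1–B2, B1–B3
Every bag has size at most 3, so the width is 3 − 1 = 2 and tw(G) ≤ 2. On the other hand G contains the 3-clique {0, 2, 3}. A clique must lie in a single bag of any decomposition, so no decomposition can have width below 2. Therefore the treewidth is 2.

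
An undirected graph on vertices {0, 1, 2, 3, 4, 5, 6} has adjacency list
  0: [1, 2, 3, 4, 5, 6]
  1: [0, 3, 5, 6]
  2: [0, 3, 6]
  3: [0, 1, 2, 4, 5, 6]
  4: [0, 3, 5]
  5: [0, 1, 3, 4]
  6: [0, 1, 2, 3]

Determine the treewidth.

3

A width-3 tree decomposition is:
Bags: B1 = {0, 1, 3, 5}  B2 = {0, 3, 4, 5}  B3 = {0, 1, 3, 6}  B4 = {0, 2, 3, 6}
Tree: B1–B2, B1–B3, B3–B4
Each bag holds 4 vertices, so the decomposition has width 3, which upper-bounds the treewidth. On the other hand G contains the 4-clique {0, 1, 3, 5}. A clique must lie in a single bag of any decomposition, so no decomposition can have width below 3. Combining the bounds, tw(G) = 3.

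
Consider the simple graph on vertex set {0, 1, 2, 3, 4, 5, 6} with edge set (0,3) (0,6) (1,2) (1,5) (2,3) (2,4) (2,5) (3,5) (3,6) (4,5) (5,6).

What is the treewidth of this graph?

2

A width-2 tree decomposition is:
Bags: B1 = {3, 5, 6}  B2 = {2, 3, 5}  B3 = {1, 2, 5}  B4 = {0, 3, 6}  B5 = {2, 4, 5}
Tree: B1–B2, B2–B3, B1–B4, B3–B5
Each bag holds 3 vertices, so the decomposition has width 2, which upper-bounds the treewidth. For the lower bound, the 3 vertices {0, 3, 6} are pairwise adjacent, and any tree decomposition puts a clique entirely inside one bag — forcing width ≥ 2. Combining the bounds, tw(G) = 2.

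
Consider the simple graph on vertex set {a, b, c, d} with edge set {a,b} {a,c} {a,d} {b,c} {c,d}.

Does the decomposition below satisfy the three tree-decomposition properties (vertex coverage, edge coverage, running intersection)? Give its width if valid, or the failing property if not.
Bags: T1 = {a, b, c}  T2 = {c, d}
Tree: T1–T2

No — edge (a,d) lies in no bag.

A tree decomposition must satisfy three properties: every vertex lies in some bag; for every edge, both endpoints lie together in some bag; and for every vertex, the bags containing it form a connected subtree. Here edge (a,d) lies in no bag, so the decomposition is invalid.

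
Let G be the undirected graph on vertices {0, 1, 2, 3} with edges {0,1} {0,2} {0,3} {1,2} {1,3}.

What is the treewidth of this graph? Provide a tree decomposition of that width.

The largest bag has 3 vertices, giving width 2; this decomposition certifies tw(G) ≤ 2. For the lower bound, the 3 vertices {0, 1, 2} are pairwise adjacent, and any tree decomposition puts a clique entirely inside one bag — forcing width ≥ 2. The upper and lower bounds meet at 2, so that is the treewidth.

Treewidth 2.
Bags: B1 = {0, 1, 3}  B2 = {0, 1, 2}
Tree: B1–B2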